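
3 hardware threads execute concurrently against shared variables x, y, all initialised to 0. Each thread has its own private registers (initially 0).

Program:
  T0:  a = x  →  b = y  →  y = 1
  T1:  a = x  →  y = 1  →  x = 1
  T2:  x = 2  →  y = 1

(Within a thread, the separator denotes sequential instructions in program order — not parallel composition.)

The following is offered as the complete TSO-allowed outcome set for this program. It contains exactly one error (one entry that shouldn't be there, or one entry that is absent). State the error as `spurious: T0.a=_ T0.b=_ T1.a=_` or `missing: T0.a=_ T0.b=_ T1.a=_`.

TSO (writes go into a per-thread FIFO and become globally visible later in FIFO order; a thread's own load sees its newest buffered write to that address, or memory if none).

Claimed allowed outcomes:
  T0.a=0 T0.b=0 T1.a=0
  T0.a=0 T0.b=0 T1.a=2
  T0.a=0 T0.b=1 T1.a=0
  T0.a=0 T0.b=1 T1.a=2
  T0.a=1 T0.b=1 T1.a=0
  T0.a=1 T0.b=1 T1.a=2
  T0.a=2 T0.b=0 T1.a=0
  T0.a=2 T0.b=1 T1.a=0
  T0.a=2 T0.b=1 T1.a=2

outcome vector order: (T0.a,T0.b,T1.a)
[TSO] allowed = {<0 0 0>, <0 0 2>, <0 1 0>, <0 1 2>, <1 1 0>, <1 1 2>, <2 0 0>, <2 0 2>, <2 1 0>, <2 1 2>}
TSO∖claimed = {<2 0 2>}

missing: T0.a=2 T0.b=0 T1.a=2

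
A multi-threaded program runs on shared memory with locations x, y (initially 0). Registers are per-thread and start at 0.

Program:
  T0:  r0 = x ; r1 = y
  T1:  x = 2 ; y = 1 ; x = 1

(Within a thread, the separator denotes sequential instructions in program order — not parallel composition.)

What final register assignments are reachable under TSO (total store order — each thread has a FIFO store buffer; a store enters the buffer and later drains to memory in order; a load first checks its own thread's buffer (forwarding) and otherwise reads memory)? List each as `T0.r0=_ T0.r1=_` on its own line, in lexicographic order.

outcome vector order: (T0.r0,T0.r1)
|TSO outcomes| = 5

T0.r0=0 T0.r1=0
T0.r0=0 T0.r1=1
T0.r0=1 T0.r1=1
T0.r0=2 T0.r1=0
T0.r0=2 T0.r1=1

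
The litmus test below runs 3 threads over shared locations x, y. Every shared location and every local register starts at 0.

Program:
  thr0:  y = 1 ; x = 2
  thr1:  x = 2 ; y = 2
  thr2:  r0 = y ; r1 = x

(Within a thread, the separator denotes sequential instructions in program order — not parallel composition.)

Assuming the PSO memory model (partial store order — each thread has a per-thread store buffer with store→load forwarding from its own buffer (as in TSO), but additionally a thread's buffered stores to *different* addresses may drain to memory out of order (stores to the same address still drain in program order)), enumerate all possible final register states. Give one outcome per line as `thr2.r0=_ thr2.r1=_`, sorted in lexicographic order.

outcome vector order: (thr2.r0,thr2.r1)
|PSO outcomes| = 6

thr2.r0=0 thr2.r1=0
thr2.r0=0 thr2.r1=2
thr2.r0=1 thr2.r1=0
thr2.r0=1 thr2.r1=2
thr2.r0=2 thr2.r1=0
thr2.r0=2 thr2.r1=2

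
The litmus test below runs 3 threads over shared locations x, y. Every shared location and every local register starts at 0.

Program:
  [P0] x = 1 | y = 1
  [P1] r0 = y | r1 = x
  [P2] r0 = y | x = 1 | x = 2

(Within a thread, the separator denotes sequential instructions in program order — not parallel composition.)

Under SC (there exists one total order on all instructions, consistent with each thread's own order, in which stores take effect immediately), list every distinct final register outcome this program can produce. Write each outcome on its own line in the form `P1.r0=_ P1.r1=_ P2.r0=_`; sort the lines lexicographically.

outcome vector order: (P1.r0,P1.r1,P2.r0)
|SC outcomes| = 10

P1.r0=0 P1.r1=0 P2.r0=0
P1.r0=0 P1.r1=0 P2.r0=1
P1.r0=0 P1.r1=1 P2.r0=0
P1.r0=0 P1.r1=1 P2.r0=1
P1.r0=0 P1.r1=2 P2.r0=0
P1.r0=0 P1.r1=2 P2.r0=1
P1.r0=1 P1.r1=1 P2.r0=0
P1.r0=1 P1.r1=1 P2.r0=1
P1.r0=1 P1.r1=2 P2.r0=0
P1.r0=1 P1.r1=2 P2.r0=1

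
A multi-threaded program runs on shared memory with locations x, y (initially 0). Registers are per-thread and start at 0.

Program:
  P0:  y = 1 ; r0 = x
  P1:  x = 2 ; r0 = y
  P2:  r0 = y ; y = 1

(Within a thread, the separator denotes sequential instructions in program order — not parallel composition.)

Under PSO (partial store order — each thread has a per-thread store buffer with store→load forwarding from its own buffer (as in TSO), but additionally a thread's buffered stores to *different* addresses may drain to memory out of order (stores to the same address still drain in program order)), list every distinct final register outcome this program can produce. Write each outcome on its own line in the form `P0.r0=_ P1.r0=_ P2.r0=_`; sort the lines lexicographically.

outcome vector order: (P0.r0,P1.r0,P2.r0)
|PSO outcomes| = 8

P0.r0=0 P1.r0=0 P2.r0=0
P0.r0=0 P1.r0=0 P2.r0=1
P0.r0=0 P1.r0=1 P2.r0=0
P0.r0=0 P1.r0=1 P2.r0=1
P0.r0=2 P1.r0=0 P2.r0=0
P0.r0=2 P1.r0=0 P2.r0=1
P0.r0=2 P1.r0=1 P2.r0=0
P0.r0=2 P1.r0=1 P2.r0=1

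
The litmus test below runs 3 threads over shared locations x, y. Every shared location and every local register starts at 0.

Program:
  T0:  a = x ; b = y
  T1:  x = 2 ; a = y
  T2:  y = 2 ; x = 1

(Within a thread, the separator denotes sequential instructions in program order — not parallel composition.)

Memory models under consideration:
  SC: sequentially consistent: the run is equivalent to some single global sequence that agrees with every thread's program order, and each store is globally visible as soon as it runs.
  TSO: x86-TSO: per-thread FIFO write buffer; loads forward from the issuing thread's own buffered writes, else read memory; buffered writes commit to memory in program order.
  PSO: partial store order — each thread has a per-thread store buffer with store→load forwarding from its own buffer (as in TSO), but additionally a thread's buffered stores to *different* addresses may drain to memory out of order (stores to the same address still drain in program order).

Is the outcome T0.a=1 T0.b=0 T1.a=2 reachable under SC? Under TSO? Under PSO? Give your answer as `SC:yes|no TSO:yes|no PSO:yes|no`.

SC:no TSO:no PSO:yes

outcome vector order: (T0.a,T0.b,T1.a)
[SC] allowed = {<0 0 0> <0 0 2> <0 2 0> <0 2 2> <1 2 0> <1 2 2> <2 0 0> <2 0 2> <2 2 0> <2 2 2>}
[TSO] allowed = {<0 0 0> <0 0 2> <0 2 0> <0 2 2> <1 2 0> <1 2 2> <2 0 0> <2 0 2> <2 2 0> <2 2 2>}
[PSO] allowed = {<0 0 0> <0 0 2> <0 2 0> <0 2 2> <1 0 0> <1 0 2> <1 2 0> <1 2 2> <2 0 0> <2 0 2> <2 2 0> <2 2 2>}
target <1 0 2> ∈ {PSO}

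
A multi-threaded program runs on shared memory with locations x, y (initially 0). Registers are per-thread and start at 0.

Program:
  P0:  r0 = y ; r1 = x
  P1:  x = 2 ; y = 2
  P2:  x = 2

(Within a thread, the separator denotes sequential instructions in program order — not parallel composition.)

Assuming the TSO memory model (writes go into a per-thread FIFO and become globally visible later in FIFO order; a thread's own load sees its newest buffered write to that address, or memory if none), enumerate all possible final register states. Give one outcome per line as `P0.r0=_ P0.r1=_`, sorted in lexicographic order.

P0.r0=0 P0.r1=0
P0.r0=0 P0.r1=2
P0.r0=2 P0.r1=2

outcome vector order: (P0.r0,P0.r1)
|TSO outcomes| = 3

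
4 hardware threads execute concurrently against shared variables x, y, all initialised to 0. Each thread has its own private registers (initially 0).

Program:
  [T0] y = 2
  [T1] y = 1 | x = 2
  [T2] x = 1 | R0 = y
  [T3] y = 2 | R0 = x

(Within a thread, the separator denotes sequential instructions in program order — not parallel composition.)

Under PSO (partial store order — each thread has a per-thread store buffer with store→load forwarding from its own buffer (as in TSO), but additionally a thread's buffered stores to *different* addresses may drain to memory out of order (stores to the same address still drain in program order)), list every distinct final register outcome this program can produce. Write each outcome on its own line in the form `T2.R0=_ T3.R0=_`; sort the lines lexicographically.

outcome vector order: (T2.R0,T3.R0)
|PSO outcomes| = 9

T2.R0=0 T3.R0=0
T2.R0=0 T3.R0=1
T2.R0=0 T3.R0=2
T2.R0=1 T3.R0=0
T2.R0=1 T3.R0=1
T2.R0=1 T3.R0=2
T2.R0=2 T3.R0=0
T2.R0=2 T3.R0=1
T2.R0=2 T3.R0=2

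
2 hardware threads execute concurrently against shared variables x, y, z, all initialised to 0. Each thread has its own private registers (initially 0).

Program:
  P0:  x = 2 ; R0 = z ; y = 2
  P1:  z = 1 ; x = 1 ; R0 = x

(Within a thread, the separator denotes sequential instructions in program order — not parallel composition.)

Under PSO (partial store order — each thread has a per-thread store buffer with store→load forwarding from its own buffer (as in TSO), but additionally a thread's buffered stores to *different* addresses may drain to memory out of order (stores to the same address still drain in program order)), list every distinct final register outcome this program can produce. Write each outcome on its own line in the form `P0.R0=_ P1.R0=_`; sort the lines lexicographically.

P0.R0=0 P1.R0=1
P0.R0=0 P1.R0=2
P0.R0=1 P1.R0=1
P0.R0=1 P1.R0=2

outcome vector order: (P0.R0,P1.R0)
|PSO outcomes| = 4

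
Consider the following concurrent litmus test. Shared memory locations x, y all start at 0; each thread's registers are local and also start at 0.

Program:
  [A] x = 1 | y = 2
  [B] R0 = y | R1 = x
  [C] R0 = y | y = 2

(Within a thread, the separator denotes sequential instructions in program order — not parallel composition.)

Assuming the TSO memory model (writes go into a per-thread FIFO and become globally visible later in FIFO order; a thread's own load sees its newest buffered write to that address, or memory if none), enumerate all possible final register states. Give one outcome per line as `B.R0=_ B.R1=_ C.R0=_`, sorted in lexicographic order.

outcome vector order: (B.R0,B.R1,C.R0)
|TSO outcomes| = 7

B.R0=0 B.R1=0 C.R0=0
B.R0=0 B.R1=0 C.R0=2
B.R0=0 B.R1=1 C.R0=0
B.R0=0 B.R1=1 C.R0=2
B.R0=2 B.R1=0 C.R0=0
B.R0=2 B.R1=1 C.R0=0
B.R0=2 B.R1=1 C.R0=2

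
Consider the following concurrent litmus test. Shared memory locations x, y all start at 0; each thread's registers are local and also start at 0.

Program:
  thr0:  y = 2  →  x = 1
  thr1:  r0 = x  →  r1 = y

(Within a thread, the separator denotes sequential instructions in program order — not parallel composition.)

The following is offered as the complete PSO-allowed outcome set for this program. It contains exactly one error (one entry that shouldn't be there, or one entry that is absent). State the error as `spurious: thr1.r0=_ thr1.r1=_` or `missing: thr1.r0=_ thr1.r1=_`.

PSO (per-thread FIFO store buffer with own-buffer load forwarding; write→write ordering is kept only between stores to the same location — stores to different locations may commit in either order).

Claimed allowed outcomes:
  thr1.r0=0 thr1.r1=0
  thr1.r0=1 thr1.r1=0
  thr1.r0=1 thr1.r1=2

outcome vector order: (thr1.r0,thr1.r1)
[PSO] allowed = {0/0, 0/2, 1/0, 1/2}
PSO∖claimed = {0/2}

missing: thr1.r0=0 thr1.r1=2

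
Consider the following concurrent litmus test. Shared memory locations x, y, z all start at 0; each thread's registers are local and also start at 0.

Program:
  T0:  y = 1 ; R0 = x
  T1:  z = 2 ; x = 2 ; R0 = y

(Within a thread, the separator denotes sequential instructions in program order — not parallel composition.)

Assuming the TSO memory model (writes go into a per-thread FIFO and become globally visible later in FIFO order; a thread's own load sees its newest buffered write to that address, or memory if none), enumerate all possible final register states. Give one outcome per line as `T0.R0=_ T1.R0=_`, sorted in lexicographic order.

T0.R0=0 T1.R0=0
T0.R0=0 T1.R0=1
T0.R0=2 T1.R0=0
T0.R0=2 T1.R0=1

outcome vector order: (T0.R0,T1.R0)
|TSO outcomes| = 4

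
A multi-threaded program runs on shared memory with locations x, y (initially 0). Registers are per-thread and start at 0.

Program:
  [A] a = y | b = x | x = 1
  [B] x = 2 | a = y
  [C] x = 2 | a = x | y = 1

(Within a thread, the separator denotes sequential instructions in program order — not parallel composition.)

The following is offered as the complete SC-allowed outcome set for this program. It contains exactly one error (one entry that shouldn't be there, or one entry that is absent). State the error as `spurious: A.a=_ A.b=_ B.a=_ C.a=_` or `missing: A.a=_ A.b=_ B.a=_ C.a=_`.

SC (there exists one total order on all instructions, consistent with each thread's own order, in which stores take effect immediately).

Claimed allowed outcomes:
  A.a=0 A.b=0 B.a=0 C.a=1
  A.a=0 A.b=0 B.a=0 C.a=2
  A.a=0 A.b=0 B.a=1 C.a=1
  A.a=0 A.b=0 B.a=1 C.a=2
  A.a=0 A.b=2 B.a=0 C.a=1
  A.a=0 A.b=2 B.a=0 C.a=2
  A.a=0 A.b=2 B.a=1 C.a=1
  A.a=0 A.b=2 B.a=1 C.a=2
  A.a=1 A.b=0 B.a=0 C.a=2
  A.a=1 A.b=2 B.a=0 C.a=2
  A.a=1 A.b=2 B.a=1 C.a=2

spurious: A.a=1 A.b=0 B.a=0 C.a=2

outcome vector order: (A.a,A.b,B.a,C.a)
under SC → 0/0/0/1, 0/0/0/2, 0/0/1/1, 0/0/1/2, 0/2/0/1, 0/2/0/2, 0/2/1/1, 0/2/1/2, 1/2/0/2, 1/2/1/2
claimed∖SC = {1/0/0/2}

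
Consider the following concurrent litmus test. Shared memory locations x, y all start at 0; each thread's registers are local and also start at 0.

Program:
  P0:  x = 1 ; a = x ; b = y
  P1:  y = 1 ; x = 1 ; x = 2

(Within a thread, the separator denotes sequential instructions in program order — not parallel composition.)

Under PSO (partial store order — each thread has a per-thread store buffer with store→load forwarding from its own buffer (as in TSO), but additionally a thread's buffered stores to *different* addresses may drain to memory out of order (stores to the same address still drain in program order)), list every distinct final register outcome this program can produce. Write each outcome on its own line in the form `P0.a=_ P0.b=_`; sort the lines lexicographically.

P0.a=1 P0.b=0
P0.a=1 P0.b=1
P0.a=2 P0.b=0
P0.a=2 P0.b=1

outcome vector order: (P0.a,P0.b)
|PSO outcomes| = 4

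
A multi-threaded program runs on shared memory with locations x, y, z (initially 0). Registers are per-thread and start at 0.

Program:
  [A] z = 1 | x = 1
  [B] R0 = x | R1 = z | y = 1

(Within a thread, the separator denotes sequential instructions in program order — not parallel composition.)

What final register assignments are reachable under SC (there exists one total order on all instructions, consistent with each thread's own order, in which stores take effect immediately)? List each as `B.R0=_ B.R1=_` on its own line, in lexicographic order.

outcome vector order: (B.R0,B.R1)
|SC outcomes| = 3

B.R0=0 B.R1=0
B.R0=0 B.R1=1
B.R0=1 B.R1=1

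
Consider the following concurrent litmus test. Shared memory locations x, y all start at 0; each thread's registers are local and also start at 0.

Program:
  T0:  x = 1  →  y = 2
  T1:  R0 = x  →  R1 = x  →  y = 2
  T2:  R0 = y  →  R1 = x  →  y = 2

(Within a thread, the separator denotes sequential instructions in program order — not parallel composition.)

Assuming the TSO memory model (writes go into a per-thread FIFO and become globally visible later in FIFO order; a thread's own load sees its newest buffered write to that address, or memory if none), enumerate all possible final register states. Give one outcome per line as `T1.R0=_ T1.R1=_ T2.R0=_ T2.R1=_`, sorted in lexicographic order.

T1.R0=0 T1.R1=0 T2.R0=0 T2.R1=0
T1.R0=0 T1.R1=0 T2.R0=0 T2.R1=1
T1.R0=0 T1.R1=0 T2.R0=2 T2.R1=0
T1.R0=0 T1.R1=0 T2.R0=2 T2.R1=1
T1.R0=0 T1.R1=1 T2.R0=0 T2.R1=0
T1.R0=0 T1.R1=1 T2.R0=0 T2.R1=1
T1.R0=0 T1.R1=1 T2.R0=2 T2.R1=1
T1.R0=1 T1.R1=1 T2.R0=0 T2.R1=0
T1.R0=1 T1.R1=1 T2.R0=0 T2.R1=1
T1.R0=1 T1.R1=1 T2.R0=2 T2.R1=1

outcome vector order: (T1.R0,T1.R1,T2.R0,T2.R1)
|TSO outcomes| = 10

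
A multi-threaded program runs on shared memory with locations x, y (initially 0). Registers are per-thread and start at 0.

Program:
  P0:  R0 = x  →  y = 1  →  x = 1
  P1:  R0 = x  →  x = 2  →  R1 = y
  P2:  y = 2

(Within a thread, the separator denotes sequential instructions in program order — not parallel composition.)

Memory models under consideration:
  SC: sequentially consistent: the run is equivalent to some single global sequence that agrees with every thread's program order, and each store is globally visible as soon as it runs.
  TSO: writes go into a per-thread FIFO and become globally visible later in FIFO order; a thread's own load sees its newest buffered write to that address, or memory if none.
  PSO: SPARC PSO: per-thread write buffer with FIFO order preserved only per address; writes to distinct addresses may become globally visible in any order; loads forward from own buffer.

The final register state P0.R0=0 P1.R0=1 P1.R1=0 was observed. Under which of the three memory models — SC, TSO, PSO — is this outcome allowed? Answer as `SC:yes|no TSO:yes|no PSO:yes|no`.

outcome vector order: (P0.R0,P1.R0,P1.R1)
SC: 8 outcomes — {0/0/0 0/0/1 0/0/2 0/1/1 0/1/2 2/0/0 2/0/1 2/0/2}
TSO: 8 outcomes — {0/0/0 0/0/1 0/0/2 0/1/1 0/1/2 2/0/0 2/0/1 2/0/2}
PSO: 9 outcomes — {0/0/0 0/0/1 0/0/2 0/1/0 0/1/1 0/1/2 2/0/0 2/0/1 2/0/2}
target 0/1/0 ∈ {PSO}

SC:no TSO:no PSO:yes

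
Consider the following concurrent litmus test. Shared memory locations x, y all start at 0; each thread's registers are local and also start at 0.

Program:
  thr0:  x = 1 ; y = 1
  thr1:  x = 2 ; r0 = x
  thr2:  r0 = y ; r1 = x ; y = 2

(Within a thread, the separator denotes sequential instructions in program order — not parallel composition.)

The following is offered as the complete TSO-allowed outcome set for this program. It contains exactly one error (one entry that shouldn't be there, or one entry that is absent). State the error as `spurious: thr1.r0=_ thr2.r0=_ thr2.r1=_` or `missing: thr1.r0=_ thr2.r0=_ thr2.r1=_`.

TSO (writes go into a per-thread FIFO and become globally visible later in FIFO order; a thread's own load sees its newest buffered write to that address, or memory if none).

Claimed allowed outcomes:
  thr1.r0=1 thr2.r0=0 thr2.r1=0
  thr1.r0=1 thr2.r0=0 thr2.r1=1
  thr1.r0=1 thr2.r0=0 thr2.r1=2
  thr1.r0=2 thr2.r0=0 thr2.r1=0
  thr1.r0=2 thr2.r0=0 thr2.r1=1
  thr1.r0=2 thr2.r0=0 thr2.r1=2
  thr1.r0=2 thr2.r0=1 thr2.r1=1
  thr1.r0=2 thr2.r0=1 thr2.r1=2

missing: thr1.r0=1 thr2.r0=1 thr2.r1=1

outcome vector order: (thr1.r0,thr2.r0,thr2.r1)
under TSO → <1 0 0> <1 0 1> <1 0 2> <1 1 1> <2 0 0> <2 0 1> <2 0 2> <2 1 1> <2 1 2>
TSO∖claimed = {<1 1 1>}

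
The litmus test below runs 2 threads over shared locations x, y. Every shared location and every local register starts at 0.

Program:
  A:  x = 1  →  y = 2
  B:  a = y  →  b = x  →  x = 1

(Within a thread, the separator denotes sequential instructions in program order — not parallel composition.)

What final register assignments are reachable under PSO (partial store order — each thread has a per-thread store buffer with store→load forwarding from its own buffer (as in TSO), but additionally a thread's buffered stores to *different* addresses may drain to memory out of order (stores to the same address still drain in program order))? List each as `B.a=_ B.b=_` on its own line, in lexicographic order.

outcome vector order: (B.a,B.b)
|PSO outcomes| = 4

B.a=0 B.b=0
B.a=0 B.b=1
B.a=2 B.b=0
B.a=2 B.b=1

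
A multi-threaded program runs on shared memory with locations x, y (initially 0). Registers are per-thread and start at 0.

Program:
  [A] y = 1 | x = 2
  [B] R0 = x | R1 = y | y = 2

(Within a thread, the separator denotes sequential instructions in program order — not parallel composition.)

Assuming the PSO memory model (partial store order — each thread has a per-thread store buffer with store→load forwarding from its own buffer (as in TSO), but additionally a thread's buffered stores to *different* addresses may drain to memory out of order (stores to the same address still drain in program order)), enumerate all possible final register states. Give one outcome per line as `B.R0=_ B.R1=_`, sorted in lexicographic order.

outcome vector order: (B.R0,B.R1)
|PSO outcomes| = 4

B.R0=0 B.R1=0
B.R0=0 B.R1=1
B.R0=2 B.R1=0
B.R0=2 B.R1=1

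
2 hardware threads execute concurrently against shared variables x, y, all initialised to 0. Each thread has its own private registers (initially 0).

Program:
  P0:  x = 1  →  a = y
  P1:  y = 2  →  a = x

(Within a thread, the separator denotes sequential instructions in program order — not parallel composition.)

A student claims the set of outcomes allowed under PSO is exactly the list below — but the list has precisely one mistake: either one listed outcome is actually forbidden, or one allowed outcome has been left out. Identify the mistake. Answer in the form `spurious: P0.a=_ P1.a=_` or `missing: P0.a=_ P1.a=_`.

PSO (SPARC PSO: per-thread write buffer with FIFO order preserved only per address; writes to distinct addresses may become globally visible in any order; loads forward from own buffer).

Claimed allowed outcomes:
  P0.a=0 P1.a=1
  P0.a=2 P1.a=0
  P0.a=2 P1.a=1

missing: P0.a=0 P1.a=0

outcome vector order: (P0.a,P1.a)
PSO: 4 outcomes — {00, 01, 20, 21}
PSO∖claimed = {00}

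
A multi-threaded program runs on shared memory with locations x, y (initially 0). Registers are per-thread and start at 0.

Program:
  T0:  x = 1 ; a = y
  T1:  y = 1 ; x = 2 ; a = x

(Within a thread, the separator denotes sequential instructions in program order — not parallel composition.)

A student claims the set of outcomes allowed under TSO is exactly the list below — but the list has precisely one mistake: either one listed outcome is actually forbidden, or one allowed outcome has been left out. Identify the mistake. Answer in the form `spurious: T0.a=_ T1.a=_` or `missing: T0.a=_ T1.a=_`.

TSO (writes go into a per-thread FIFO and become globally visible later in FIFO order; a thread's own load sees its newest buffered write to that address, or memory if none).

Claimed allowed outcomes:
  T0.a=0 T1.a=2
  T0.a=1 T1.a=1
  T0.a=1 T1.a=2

missing: T0.a=0 T1.a=1

outcome vector order: (T0.a,T1.a)
TSO (4): 0/1, 0/2, 1/1, 1/2
TSO∖claimed = {0/1}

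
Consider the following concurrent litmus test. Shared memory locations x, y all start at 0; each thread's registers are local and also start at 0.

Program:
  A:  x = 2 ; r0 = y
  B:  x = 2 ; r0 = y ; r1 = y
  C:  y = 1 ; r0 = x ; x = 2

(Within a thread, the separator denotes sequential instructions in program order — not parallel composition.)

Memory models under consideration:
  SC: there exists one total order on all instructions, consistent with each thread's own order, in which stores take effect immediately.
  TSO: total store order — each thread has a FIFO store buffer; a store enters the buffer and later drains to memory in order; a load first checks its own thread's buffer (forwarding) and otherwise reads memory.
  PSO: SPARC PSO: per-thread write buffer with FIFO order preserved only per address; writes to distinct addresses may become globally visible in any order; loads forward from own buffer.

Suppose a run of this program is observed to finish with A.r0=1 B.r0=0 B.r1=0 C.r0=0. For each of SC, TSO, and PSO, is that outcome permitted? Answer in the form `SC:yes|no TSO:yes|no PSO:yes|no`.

SC:no TSO:yes PSO:yes

outcome vector order: (A.r0,B.r0,B.r1,C.r0)
SC (7): <0 0 0 2>, <0 0 1 2>, <0 1 1 2>, <1 0 0 2>, <1 0 1 2>, <1 1 1 0>, <1 1 1 2>
TSO (12): <0 0 0 0>, <0 0 0 2>, <0 0 1 0>, <0 0 1 2>, <0 1 1 0>, <0 1 1 2>, <1 0 0 0>, <1 0 0 2>, <1 0 1 0>, <1 0 1 2>, <1 1 1 0>, <1 1 1 2>
PSO (12): <0 0 0 0>, <0 0 0 2>, <0 0 1 0>, <0 0 1 2>, <0 1 1 0>, <0 1 1 2>, <1 0 0 0>, <1 0 0 2>, <1 0 1 0>, <1 0 1 2>, <1 1 1 0>, <1 1 1 2>
target <1 0 0 0> ∈ {TSO,PSO}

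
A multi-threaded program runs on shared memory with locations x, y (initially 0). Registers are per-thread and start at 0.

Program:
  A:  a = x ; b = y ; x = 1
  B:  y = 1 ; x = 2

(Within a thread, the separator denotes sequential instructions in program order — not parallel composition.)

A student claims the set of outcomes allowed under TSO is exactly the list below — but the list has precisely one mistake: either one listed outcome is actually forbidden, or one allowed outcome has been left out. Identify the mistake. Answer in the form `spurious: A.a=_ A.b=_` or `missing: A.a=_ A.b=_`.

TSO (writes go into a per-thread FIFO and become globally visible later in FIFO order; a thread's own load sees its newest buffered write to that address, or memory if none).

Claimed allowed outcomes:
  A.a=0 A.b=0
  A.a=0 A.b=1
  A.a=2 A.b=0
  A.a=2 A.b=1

spurious: A.a=2 A.b=0

outcome vector order: (A.a,A.b)
TSO (3): (0,0); (0,1); (2,1)
claimed∖TSO = {(2,0)}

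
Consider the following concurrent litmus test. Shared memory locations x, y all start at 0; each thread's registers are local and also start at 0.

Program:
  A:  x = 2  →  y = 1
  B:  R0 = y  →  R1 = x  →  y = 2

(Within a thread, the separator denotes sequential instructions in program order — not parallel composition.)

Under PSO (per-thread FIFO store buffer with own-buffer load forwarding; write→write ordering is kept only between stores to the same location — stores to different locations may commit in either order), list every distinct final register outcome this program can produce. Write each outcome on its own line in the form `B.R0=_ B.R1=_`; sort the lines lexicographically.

B.R0=0 B.R1=0
B.R0=0 B.R1=2
B.R0=1 B.R1=0
B.R0=1 B.R1=2

outcome vector order: (B.R0,B.R1)
|PSO outcomes| = 4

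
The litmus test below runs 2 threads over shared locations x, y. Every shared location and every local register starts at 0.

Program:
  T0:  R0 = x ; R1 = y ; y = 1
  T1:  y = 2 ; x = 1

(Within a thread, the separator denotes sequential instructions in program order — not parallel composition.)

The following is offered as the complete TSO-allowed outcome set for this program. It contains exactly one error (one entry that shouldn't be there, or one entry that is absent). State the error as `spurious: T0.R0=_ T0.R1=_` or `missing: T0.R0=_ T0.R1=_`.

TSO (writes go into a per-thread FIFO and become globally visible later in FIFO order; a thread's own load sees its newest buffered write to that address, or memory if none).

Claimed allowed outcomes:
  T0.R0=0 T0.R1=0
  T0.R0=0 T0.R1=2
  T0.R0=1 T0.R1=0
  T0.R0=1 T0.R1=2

outcome vector order: (T0.R0,T0.R1)
under TSO → <0 0>; <0 2>; <1 2>
claimed∖TSO = {<1 0>}

spurious: T0.R0=1 T0.R1=0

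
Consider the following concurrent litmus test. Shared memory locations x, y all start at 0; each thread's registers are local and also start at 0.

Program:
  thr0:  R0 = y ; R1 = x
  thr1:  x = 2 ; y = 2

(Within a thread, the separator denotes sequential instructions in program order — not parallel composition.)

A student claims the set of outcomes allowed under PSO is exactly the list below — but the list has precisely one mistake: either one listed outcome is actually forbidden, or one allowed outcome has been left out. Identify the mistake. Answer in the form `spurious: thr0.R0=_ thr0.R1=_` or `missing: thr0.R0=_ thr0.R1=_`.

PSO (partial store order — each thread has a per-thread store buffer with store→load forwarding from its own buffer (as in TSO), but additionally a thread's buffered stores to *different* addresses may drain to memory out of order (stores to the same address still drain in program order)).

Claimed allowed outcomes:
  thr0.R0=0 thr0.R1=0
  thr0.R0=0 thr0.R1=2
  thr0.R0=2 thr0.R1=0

missing: thr0.R0=2 thr0.R1=2

outcome vector order: (thr0.R0,thr0.R1)
PSO: 4 outcomes — {0/0, 0/2, 2/0, 2/2}
PSO∖claimed = {2/2}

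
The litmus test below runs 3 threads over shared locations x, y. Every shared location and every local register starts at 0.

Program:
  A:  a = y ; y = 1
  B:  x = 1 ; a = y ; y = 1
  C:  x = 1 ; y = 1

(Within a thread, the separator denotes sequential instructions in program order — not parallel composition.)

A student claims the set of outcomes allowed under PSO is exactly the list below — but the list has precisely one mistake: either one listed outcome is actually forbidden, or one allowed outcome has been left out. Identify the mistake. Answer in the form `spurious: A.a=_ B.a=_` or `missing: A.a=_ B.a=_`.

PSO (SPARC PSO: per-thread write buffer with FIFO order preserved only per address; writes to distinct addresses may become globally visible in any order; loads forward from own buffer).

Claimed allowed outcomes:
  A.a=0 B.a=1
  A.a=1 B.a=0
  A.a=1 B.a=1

missing: A.a=0 B.a=0

outcome vector order: (A.a,B.a)
under PSO → 0/0, 0/1, 1/0, 1/1
PSO∖claimed = {0/0}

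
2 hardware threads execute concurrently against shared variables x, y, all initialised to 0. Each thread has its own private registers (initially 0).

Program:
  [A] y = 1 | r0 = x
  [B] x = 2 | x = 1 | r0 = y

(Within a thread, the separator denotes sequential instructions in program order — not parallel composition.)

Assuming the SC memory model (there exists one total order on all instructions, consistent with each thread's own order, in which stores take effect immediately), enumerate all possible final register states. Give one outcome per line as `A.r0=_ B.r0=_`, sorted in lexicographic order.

outcome vector order: (A.r0,B.r0)
|SC outcomes| = 4

A.r0=0 B.r0=1
A.r0=1 B.r0=0
A.r0=1 B.r0=1
A.r0=2 B.r0=1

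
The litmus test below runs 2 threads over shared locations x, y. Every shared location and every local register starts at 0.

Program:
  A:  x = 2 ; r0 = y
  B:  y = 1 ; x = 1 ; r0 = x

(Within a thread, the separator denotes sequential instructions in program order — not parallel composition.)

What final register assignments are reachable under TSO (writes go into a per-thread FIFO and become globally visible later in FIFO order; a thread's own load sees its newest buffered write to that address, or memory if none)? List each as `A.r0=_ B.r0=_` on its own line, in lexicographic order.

outcome vector order: (A.r0,B.r0)
|TSO outcomes| = 4

A.r0=0 B.r0=1
A.r0=0 B.r0=2
A.r0=1 B.r0=1
A.r0=1 B.r0=2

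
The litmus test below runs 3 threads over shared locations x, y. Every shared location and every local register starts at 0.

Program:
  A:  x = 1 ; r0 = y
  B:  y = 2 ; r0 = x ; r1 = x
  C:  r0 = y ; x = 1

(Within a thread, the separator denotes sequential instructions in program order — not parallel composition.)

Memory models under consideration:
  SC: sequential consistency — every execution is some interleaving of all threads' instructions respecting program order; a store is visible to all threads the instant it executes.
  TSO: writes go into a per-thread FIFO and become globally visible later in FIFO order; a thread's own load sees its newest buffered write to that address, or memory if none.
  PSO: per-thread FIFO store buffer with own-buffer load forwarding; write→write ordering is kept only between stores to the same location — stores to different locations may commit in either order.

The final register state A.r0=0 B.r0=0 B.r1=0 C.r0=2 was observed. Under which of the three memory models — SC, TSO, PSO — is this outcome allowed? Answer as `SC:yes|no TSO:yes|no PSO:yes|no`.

outcome vector order: (A.r0,B.r0,B.r1,C.r0)
under SC → 0/1/1/0; 0/1/1/2; 2/0/0/0; 2/0/0/2; 2/0/1/0; 2/0/1/2; 2/1/1/0; 2/1/1/2
under TSO → 0/0/0/0; 0/0/0/2; 0/0/1/0; 0/0/1/2; 0/1/1/0; 0/1/1/2; 2/0/0/0; 2/0/0/2; 2/0/1/0; 2/0/1/2; 2/1/1/0; 2/1/1/2
under PSO → 0/0/0/0; 0/0/0/2; 0/0/1/0; 0/0/1/2; 0/1/1/0; 0/1/1/2; 2/0/0/0; 2/0/0/2; 2/0/1/0; 2/0/1/2; 2/1/1/0; 2/1/1/2
target 0/0/0/2 ∈ {TSO,PSO}

SC:no TSO:yes PSO:yes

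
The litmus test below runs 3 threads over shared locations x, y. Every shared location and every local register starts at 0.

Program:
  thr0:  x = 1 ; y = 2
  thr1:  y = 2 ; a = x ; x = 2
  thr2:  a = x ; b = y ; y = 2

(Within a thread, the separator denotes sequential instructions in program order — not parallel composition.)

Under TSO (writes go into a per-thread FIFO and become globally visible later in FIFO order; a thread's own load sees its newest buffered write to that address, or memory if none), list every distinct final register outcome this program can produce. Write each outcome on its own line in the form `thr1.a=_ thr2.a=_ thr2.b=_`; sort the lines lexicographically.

thr1.a=0 thr2.a=0 thr2.b=0
thr1.a=0 thr2.a=0 thr2.b=2
thr1.a=0 thr2.a=1 thr2.b=0
thr1.a=0 thr2.a=1 thr2.b=2
thr1.a=0 thr2.a=2 thr2.b=2
thr1.a=1 thr2.a=0 thr2.b=0
thr1.a=1 thr2.a=0 thr2.b=2
thr1.a=1 thr2.a=1 thr2.b=0
thr1.a=1 thr2.a=1 thr2.b=2
thr1.a=1 thr2.a=2 thr2.b=2

outcome vector order: (thr1.a,thr2.a,thr2.b)
|TSO outcomes| = 10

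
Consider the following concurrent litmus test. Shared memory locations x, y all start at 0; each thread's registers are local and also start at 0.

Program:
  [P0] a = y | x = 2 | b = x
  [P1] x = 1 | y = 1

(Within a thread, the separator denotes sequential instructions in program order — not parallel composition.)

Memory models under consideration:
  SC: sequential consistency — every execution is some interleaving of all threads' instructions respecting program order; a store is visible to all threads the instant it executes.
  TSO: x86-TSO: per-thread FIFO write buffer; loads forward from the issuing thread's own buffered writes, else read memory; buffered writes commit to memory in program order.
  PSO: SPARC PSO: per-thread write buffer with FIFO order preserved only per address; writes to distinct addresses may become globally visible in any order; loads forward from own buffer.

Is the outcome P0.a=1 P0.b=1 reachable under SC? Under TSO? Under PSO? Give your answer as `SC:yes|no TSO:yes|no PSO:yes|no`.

SC:no TSO:no PSO:yes

outcome vector order: (P0.a,P0.b)
[SC] allowed = {0/1; 0/2; 1/2}
[TSO] allowed = {0/1; 0/2; 1/2}
[PSO] allowed = {0/1; 0/2; 1/1; 1/2}
target 1/1 ∈ {PSO}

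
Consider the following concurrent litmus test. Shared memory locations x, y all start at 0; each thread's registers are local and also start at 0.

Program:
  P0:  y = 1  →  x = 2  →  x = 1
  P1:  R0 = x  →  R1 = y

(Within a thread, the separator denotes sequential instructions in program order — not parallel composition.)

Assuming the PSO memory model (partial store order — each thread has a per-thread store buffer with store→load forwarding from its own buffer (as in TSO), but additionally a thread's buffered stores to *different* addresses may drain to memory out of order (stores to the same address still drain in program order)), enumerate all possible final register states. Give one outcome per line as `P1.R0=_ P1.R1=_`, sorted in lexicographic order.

outcome vector order: (P1.R0,P1.R1)
|PSO outcomes| = 6

P1.R0=0 P1.R1=0
P1.R0=0 P1.R1=1
P1.R0=1 P1.R1=0
P1.R0=1 P1.R1=1
P1.R0=2 P1.R1=0
P1.R0=2 P1.R1=1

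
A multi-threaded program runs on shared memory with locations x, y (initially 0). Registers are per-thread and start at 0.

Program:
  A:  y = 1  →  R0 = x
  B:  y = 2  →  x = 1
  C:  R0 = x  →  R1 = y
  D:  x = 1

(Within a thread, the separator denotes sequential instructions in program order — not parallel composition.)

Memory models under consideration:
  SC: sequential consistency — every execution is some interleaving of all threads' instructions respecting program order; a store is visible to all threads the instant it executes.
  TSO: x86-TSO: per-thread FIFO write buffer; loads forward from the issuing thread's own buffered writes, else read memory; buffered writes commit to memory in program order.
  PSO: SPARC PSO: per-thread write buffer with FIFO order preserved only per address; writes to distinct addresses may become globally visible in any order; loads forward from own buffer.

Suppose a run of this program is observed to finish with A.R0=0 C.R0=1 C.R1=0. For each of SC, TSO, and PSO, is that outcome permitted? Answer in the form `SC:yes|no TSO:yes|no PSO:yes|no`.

outcome vector order: (A.R0,C.R0,C.R1)
SC: 11 outcomes — {0/0/0 0/0/1 0/0/2 0/1/1 0/1/2 1/0/0 1/0/1 1/0/2 1/1/0 1/1/1 1/1/2}
TSO: 12 outcomes — {0/0/0 0/0/1 0/0/2 0/1/0 0/1/1 0/1/2 1/0/0 1/0/1 1/0/2 1/1/0 1/1/1 1/1/2}
PSO: 12 outcomes — {0/0/0 0/0/1 0/0/2 0/1/0 0/1/1 0/1/2 1/0/0 1/0/1 1/0/2 1/1/0 1/1/1 1/1/2}
target 0/1/0 ∈ {TSO,PSO}

SC:no TSO:yes PSO:yes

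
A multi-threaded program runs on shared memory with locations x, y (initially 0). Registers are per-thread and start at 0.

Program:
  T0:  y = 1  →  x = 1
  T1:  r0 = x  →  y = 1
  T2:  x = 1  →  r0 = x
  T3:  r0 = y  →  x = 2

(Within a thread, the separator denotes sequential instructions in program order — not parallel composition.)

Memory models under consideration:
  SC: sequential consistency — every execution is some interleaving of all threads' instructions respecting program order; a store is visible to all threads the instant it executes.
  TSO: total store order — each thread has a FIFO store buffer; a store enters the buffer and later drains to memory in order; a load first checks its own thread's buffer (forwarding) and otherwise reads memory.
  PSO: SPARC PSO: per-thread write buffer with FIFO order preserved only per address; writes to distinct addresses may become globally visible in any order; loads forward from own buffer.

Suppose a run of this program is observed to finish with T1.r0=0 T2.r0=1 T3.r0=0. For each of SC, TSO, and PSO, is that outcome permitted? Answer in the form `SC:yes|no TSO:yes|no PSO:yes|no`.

SC:yes TSO:yes PSO:yes

outcome vector order: (T1.r0,T2.r0,T3.r0)
SC: 12 outcomes — {010, 011, 020, 021, 110, 111, 120, 121, 210, 211, 220, 221}
TSO: 12 outcomes — {010, 011, 020, 021, 110, 111, 120, 121, 210, 211, 220, 221}
PSO: 12 outcomes — {010, 011, 020, 021, 110, 111, 120, 121, 210, 211, 220, 221}
target 010 ∈ {SC,TSO,PSO}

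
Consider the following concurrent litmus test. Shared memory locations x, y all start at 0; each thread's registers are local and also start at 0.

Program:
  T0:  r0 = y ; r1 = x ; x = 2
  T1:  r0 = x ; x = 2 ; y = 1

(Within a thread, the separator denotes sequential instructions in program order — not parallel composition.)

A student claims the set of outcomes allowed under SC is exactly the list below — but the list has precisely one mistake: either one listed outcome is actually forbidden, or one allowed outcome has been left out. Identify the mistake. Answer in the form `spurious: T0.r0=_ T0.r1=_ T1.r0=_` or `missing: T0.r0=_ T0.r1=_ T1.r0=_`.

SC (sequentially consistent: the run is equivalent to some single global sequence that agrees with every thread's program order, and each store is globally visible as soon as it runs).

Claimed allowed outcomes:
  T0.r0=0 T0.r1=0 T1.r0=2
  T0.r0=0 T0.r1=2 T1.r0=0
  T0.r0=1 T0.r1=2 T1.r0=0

outcome vector order: (T0.r0,T0.r1,T1.r0)
[SC] allowed = {(0,0,0), (0,0,2), (0,2,0), (1,2,0)}
SC∖claimed = {(0,0,0)}

missing: T0.r0=0 T0.r1=0 T1.r0=0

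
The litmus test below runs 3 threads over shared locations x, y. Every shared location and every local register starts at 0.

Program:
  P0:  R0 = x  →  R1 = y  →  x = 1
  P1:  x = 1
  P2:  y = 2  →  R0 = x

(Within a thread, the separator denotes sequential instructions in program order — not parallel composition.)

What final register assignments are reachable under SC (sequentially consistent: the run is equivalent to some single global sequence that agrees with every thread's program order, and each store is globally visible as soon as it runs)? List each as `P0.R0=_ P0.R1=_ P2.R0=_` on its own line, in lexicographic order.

outcome vector order: (P0.R0,P0.R1,P2.R0)
|SC outcomes| = 7

P0.R0=0 P0.R1=0 P2.R0=0
P0.R0=0 P0.R1=0 P2.R0=1
P0.R0=0 P0.R1=2 P2.R0=0
P0.R0=0 P0.R1=2 P2.R0=1
P0.R0=1 P0.R1=0 P2.R0=1
P0.R0=1 P0.R1=2 P2.R0=0
P0.R0=1 P0.R1=2 P2.R0=1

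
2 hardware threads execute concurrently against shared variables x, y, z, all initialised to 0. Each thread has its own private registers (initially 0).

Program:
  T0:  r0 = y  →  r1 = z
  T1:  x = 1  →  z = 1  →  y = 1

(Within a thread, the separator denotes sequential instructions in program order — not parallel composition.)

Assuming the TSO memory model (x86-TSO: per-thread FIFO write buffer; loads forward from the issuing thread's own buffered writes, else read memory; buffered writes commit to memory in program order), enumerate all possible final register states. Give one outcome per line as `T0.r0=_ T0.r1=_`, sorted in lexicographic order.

outcome vector order: (T0.r0,T0.r1)
|TSO outcomes| = 3

T0.r0=0 T0.r1=0
T0.r0=0 T0.r1=1
T0.r0=1 T0.r1=1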